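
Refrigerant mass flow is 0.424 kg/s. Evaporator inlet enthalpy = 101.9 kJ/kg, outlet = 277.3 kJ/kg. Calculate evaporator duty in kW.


dh = 277.3 - 101.9 = 175.4 kJ/kg
Q_evap = m_dot * dh = 0.424 * 175.4
Q_evap = 74.37 kW

74.37


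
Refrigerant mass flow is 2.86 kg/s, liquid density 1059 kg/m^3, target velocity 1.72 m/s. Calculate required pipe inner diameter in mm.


A = m_dot / (rho * v) = 2.86 / (1059 * 1.72) = 0.001570151745 m^2
d = sqrt(4*A/pi) * 1000
d = 44.7 mm

44.7


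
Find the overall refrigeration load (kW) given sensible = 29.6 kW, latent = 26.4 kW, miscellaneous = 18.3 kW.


Q_total = Q_s + Q_l + Q_misc
Q_total = 29.6 + 26.4 + 18.3
Q_total = 74.3 kW

74.3


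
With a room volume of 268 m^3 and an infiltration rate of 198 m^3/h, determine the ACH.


ACH = flow / volume
ACH = 198 / 268
ACH = 0.739

0.739


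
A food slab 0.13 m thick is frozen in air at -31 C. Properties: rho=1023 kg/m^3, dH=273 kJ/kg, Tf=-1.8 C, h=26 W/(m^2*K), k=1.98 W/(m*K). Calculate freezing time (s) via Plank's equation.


dT = -1.8 - (-31) = 29.2 K
term1 = a/(2h) = 0.13/(2*26) = 0.0025
term2 = a^2/(8k) = 0.13^2/(8*1.98) = 0.001066919192
t = rho*dH*1000/dT * (term1 + term2)
t = 1023*273*1000/29.2 * (0.0025 + 0.001066919192)
t = 34115 s

34115


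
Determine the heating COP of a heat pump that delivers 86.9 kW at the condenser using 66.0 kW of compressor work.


COP_hp = Q_cond / W
COP_hp = 86.9 / 66.0
COP_hp = 1.317

1.317


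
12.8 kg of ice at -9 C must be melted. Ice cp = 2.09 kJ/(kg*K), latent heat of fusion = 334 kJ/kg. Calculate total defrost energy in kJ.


Sensible heat = cp * dT = 2.09 * 9 = 18.81 kJ/kg
Total per kg = 18.81 + 334 = 352.81 kJ/kg
Q = m * total = 12.8 * 352.81
Q = 4516.0 kJ

4516.0


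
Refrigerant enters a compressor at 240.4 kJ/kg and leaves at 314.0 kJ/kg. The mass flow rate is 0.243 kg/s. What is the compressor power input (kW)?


dh = 314.0 - 240.4 = 73.6 kJ/kg
W = m_dot * dh = 0.243 * 73.6 = 17.88 kW

17.88


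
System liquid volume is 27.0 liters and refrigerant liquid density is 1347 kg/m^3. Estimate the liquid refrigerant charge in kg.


Charge = V * rho / 1000
Charge = 27.0 * 1347 / 1000
Charge = 36.37 kg

36.37


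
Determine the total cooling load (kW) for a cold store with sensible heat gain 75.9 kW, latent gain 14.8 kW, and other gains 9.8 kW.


Q_total = Q_s + Q_l + Q_misc
Q_total = 75.9 + 14.8 + 9.8
Q_total = 100.5 kW

100.5


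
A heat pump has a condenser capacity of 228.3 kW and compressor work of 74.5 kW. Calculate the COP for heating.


COP_hp = Q_cond / W
COP_hp = 228.3 / 74.5
COP_hp = 3.064

3.064


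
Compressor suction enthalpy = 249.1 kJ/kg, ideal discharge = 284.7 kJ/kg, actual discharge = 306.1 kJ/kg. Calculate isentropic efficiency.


dh_ideal = 284.7 - 249.1 = 35.6 kJ/kg
dh_actual = 306.1 - 249.1 = 57.0 kJ/kg
eta_s = dh_ideal / dh_actual = 35.6 / 57.0
eta_s = 0.6246

0.6246


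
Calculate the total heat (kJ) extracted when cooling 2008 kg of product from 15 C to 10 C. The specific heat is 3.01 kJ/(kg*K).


dT = 15 - (10) = 5 K
Q = m * cp * dT = 2008 * 3.01 * 5
Q = 30220 kJ

30220


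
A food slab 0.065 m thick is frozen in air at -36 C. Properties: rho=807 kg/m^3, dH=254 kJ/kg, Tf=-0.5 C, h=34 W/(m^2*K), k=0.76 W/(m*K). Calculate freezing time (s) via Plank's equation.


dT = -0.5 - (-36) = 35.5 K
term1 = a/(2h) = 0.065/(2*34) = 0.0009558823529
term2 = a^2/(8k) = 0.065^2/(8*0.76) = 0.0006949013158
t = rho*dH*1000/dT * (term1 + term2)
t = 807*254*1000/35.5 * (0.0009558823529 + 0.0006949013158)
t = 9532 s

9532


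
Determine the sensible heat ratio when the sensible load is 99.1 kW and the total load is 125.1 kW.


SHR = Q_sensible / Q_total
SHR = 99.1 / 125.1
SHR = 0.792

0.792


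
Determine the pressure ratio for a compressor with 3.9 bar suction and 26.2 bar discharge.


PR = P_high / P_low
PR = 26.2 / 3.9
PR = 6.718

6.718


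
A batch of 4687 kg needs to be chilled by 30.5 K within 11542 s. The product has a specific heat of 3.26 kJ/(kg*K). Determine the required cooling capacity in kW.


Q = m * cp * dT / t
Q = 4687 * 3.26 * 30.5 / 11542
Q = 40.377 kW

40.377


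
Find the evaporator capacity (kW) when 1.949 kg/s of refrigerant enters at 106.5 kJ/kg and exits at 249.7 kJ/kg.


dh = 249.7 - 106.5 = 143.2 kJ/kg
Q_evap = m_dot * dh = 1.949 * 143.2
Q_evap = 279.1 kW

279.1


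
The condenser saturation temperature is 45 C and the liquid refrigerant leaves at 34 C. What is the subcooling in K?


Subcooling = T_cond - T_liquid
Subcooling = 45 - 34
Subcooling = 11 K

11


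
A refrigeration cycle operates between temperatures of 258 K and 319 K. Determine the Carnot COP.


dT = 319 - 258 = 61 K
COP_carnot = T_cold / dT = 258 / 61
COP_carnot = 4.23

4.23


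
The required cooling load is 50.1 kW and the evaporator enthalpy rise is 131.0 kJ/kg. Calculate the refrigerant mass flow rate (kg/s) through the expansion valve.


m_dot = Q / dh
m_dot = 50.1 / 131.0
m_dot = 0.3824 kg/s

0.3824


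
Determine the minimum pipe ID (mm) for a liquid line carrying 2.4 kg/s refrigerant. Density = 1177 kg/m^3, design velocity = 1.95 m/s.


A = m_dot / (rho * v) = 2.4 / (1177 * 1.95) = 0.001045683289 m^2
d = sqrt(4*A/pi) * 1000
d = 36.5 mm

36.5


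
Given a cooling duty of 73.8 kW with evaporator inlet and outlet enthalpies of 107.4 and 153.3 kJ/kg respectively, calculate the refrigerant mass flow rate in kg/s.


dh = 153.3 - 107.4 = 45.9 kJ/kg
m_dot = Q / dh = 73.8 / 45.9 = 1.6078 kg/s

1.6078


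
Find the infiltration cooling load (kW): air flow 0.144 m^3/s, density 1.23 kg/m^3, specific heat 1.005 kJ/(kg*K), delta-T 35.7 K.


Q = V_dot * rho * cp * dT
Q = 0.144 * 1.23 * 1.005 * 35.7
Q = 6.355 kW

6.355


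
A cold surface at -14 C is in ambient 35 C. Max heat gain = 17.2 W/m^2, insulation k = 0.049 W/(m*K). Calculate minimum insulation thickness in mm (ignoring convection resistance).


dT = 35 - (-14) = 49 K
thickness = k * dT / q_max * 1000
thickness = 0.049 * 49 / 17.2 * 1000
thickness = 139.6 mm

139.6


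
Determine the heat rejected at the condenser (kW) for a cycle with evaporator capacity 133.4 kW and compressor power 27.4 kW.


Q_cond = Q_evap + W
Q_cond = 133.4 + 27.4
Q_cond = 160.8 kW

160.8


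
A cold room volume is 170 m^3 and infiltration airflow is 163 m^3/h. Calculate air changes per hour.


ACH = flow / volume
ACH = 163 / 170
ACH = 0.959

0.959


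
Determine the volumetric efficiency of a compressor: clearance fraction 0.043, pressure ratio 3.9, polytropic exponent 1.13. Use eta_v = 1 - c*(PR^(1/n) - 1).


PR^(1/n) = 3.9^(1/1.13) = 3.33477106
eta_v = 1 - 0.043 * (3.33477106 - 1)
eta_v = 0.8996

0.8996


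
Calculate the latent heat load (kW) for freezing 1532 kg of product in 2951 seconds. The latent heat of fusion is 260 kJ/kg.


Q_lat = m * h_fg / t
Q_lat = 1532 * 260 / 2951
Q_lat = 134.98 kW

134.98


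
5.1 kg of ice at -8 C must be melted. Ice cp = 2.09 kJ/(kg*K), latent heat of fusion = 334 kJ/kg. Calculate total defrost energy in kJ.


Sensible heat = cp * dT = 2.09 * 8 = 16.72 kJ/kg
Total per kg = 16.72 + 334 = 350.72 kJ/kg
Q = m * total = 5.1 * 350.72
Q = 1788.7 kJ

1788.7


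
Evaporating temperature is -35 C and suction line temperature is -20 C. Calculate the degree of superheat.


Superheat = T_suction - T_evap
Superheat = -20 - (-35)
Superheat = 15 K

15


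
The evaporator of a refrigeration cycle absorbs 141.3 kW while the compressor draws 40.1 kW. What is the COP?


COP = Q_evap / W
COP = 141.3 / 40.1
COP = 3.524

3.524


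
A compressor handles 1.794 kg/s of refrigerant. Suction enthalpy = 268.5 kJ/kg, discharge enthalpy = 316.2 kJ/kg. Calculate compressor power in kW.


dh = 316.2 - 268.5 = 47.7 kJ/kg
W = m_dot * dh = 1.794 * 47.7 = 85.57 kW

85.57


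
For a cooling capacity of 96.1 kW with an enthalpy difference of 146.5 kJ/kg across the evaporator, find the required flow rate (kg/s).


m_dot = Q / dh
m_dot = 96.1 / 146.5
m_dot = 0.656 kg/s

0.656


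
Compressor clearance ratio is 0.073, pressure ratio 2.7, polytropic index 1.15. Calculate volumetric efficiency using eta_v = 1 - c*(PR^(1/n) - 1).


PR^(1/n) = 2.7^(1/1.15) = 2.37191393
eta_v = 1 - 0.073 * (2.37191393 - 1)
eta_v = 0.8999

0.8999


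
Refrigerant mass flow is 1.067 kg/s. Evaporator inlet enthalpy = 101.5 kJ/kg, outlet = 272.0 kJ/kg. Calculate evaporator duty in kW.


dh = 272.0 - 101.5 = 170.5 kJ/kg
Q_evap = m_dot * dh = 1.067 * 170.5
Q_evap = 181.92 kW

181.92


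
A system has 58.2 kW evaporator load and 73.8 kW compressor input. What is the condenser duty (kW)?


Q_cond = Q_evap + W
Q_cond = 58.2 + 73.8
Q_cond = 132.0 kW

132.0


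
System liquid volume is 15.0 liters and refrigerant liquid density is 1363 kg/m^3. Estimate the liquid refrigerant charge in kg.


Charge = V * rho / 1000
Charge = 15.0 * 1363 / 1000
Charge = 20.45 kg

20.45


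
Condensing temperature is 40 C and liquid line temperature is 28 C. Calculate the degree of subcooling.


Subcooling = T_cond - T_liquid
Subcooling = 40 - 28
Subcooling = 12 K

12


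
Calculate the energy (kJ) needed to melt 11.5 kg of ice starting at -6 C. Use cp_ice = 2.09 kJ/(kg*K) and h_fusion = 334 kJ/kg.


Sensible heat = cp * dT = 2.09 * 6 = 12.54 kJ/kg
Total per kg = 12.54 + 334 = 346.54 kJ/kg
Q = m * total = 11.5 * 346.54
Q = 3985.2 kJ

3985.2


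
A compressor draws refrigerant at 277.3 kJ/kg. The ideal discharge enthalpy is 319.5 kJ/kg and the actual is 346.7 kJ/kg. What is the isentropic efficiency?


dh_ideal = 319.5 - 277.3 = 42.2 kJ/kg
dh_actual = 346.7 - 277.3 = 69.4 kJ/kg
eta_s = dh_ideal / dh_actual = 42.2 / 69.4
eta_s = 0.6081

0.6081


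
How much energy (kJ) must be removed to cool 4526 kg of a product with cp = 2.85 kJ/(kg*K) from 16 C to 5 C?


dT = 16 - (5) = 11 K
Q = m * cp * dT = 4526 * 2.85 * 11
Q = 141890 kJ

141890


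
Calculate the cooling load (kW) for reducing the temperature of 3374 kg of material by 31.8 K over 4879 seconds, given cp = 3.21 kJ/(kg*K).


Q = m * cp * dT / t
Q = 3374 * 3.21 * 31.8 / 4879
Q = 70.591 kW

70.591


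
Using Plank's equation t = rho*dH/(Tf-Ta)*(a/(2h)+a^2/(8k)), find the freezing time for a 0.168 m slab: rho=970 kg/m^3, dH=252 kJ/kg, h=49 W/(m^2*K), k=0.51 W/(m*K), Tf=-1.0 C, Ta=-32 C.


dT = -1.0 - (-32) = 31.0 K
term1 = a/(2h) = 0.168/(2*49) = 0.001714285714
term2 = a^2/(8k) = 0.168^2/(8*0.51) = 0.006917647059
t = rho*dH*1000/dT * (term1 + term2)
t = 970*252*1000/31.0 * (0.001714285714 + 0.006917647059)
t = 68064 s

68064


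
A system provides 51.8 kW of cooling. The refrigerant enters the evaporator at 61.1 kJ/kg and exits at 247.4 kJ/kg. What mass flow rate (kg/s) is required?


dh = 247.4 - 61.1 = 186.3 kJ/kg
m_dot = Q / dh = 51.8 / 186.3 = 0.278 kg/s

0.278


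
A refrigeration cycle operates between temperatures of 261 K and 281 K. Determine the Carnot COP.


dT = 281 - 261 = 20 K
COP_carnot = T_cold / dT = 261 / 20
COP_carnot = 13.05

13.05


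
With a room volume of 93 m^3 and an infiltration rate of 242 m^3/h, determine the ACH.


ACH = flow / volume
ACH = 242 / 93
ACH = 2.602

2.602


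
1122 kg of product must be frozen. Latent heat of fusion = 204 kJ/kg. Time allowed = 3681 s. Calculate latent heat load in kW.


Q_lat = m * h_fg / t
Q_lat = 1122 * 204 / 3681
Q_lat = 62.18 kW

62.18


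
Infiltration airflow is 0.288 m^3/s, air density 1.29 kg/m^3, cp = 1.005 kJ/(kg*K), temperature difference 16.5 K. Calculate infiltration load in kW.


Q = V_dot * rho * cp * dT
Q = 0.288 * 1.29 * 1.005 * 16.5
Q = 6.161 kW

6.161


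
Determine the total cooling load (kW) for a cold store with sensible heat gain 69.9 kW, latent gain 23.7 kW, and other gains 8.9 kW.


Q_total = Q_s + Q_l + Q_misc
Q_total = 69.9 + 23.7 + 8.9
Q_total = 102.5 kW

102.5


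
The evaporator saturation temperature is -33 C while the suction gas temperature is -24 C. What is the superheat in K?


Superheat = T_suction - T_evap
Superheat = -24 - (-33)
Superheat = 9 K

9


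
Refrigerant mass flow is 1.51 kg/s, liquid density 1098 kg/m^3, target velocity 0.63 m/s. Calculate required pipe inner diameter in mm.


A = m_dot / (rho * v) = 1.51 / (1098 * 0.63) = 0.00218290109 m^2
d = sqrt(4*A/pi) * 1000
d = 52.7 mm

52.7


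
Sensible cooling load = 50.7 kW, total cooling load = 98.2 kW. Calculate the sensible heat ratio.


SHR = Q_sensible / Q_total
SHR = 50.7 / 98.2
SHR = 0.516

0.516


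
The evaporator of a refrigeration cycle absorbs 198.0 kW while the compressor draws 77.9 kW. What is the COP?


COP = Q_evap / W
COP = 198.0 / 77.9
COP = 2.542

2.542


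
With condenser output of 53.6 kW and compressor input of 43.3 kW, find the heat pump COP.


COP_hp = Q_cond / W
COP_hp = 53.6 / 43.3
COP_hp = 1.238

1.238


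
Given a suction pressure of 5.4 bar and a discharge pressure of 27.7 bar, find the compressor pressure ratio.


PR = P_high / P_low
PR = 27.7 / 5.4
PR = 5.13

5.13


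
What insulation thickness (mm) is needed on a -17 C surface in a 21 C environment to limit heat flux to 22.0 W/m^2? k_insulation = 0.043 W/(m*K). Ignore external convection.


dT = 21 - (-17) = 38 K
thickness = k * dT / q_max * 1000
thickness = 0.043 * 38 / 22.0 * 1000
thickness = 74.3 mm

74.3


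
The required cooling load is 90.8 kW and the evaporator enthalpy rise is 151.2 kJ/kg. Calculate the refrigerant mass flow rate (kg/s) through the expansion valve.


m_dot = Q / dh
m_dot = 90.8 / 151.2
m_dot = 0.6005 kg/s

0.6005


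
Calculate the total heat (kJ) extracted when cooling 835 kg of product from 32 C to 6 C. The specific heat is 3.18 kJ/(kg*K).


dT = 32 - (6) = 26 K
Q = m * cp * dT = 835 * 3.18 * 26
Q = 69038 kJ

69038


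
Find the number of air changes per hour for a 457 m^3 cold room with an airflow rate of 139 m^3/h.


ACH = flow / volume
ACH = 139 / 457
ACH = 0.304

0.304


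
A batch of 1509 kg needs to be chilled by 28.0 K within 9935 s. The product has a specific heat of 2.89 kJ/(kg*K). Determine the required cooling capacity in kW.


Q = m * cp * dT / t
Q = 1509 * 2.89 * 28.0 / 9935
Q = 12.291 kW

12.291


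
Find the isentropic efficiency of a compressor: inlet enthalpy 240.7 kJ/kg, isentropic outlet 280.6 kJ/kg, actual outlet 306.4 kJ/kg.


dh_ideal = 280.6 - 240.7 = 39.9 kJ/kg
dh_actual = 306.4 - 240.7 = 65.7 kJ/kg
eta_s = dh_ideal / dh_actual = 39.9 / 65.7
eta_s = 0.6073

0.6073


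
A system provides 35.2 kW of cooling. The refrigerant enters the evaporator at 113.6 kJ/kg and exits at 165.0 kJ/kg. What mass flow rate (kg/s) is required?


dh = 165.0 - 113.6 = 51.4 kJ/kg
m_dot = Q / dh = 35.2 / 51.4 = 0.6848 kg/s

0.6848


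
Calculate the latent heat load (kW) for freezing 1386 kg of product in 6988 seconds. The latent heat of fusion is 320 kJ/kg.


Q_lat = m * h_fg / t
Q_lat = 1386 * 320 / 6988
Q_lat = 63.47 kW

63.47


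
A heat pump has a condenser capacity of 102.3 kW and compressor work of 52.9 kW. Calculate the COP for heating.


COP_hp = Q_cond / W
COP_hp = 102.3 / 52.9
COP_hp = 1.934

1.934


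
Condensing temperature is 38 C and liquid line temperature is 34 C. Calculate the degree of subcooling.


Subcooling = T_cond - T_liquid
Subcooling = 38 - 34
Subcooling = 4 K

4


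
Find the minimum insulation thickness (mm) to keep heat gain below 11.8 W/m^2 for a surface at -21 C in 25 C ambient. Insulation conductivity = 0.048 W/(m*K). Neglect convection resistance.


dT = 25 - (-21) = 46 K
thickness = k * dT / q_max * 1000
thickness = 0.048 * 46 / 11.8 * 1000
thickness = 187.1 mm

187.1


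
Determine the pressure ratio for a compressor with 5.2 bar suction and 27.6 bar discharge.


PR = P_high / P_low
PR = 27.6 / 5.2
PR = 5.308

5.308


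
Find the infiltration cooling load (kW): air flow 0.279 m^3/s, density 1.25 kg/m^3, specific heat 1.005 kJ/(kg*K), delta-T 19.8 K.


Q = V_dot * rho * cp * dT
Q = 0.279 * 1.25 * 1.005 * 19.8
Q = 6.94 kW

6.94


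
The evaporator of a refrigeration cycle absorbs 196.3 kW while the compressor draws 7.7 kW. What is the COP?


COP = Q_evap / W
COP = 196.3 / 7.7
COP = 25.494

25.494


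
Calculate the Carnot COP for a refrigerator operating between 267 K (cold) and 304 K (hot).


dT = 304 - 267 = 37 K
COP_carnot = T_cold / dT = 267 / 37
COP_carnot = 7.216

7.216


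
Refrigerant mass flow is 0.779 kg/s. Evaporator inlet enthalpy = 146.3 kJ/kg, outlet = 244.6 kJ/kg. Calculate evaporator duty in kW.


dh = 244.6 - 146.3 = 98.3 kJ/kg
Q_evap = m_dot * dh = 0.779 * 98.3
Q_evap = 76.58 kW

76.58


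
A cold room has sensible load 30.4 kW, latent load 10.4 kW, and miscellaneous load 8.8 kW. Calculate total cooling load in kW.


Q_total = Q_s + Q_l + Q_misc
Q_total = 30.4 + 10.4 + 8.8
Q_total = 49.6 kW

49.6


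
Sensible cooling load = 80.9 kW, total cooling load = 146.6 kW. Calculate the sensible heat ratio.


SHR = Q_sensible / Q_total
SHR = 80.9 / 146.6
SHR = 0.552

0.552


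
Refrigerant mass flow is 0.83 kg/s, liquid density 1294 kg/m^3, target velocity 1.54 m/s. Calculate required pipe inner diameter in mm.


A = m_dot / (rho * v) = 0.83 / (1294 * 1.54) = 0.0004165077581 m^2
d = sqrt(4*A/pi) * 1000
d = 23.0 mm

23.0


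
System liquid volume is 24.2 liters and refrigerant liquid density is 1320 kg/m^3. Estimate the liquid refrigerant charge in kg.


Charge = V * rho / 1000
Charge = 24.2 * 1320 / 1000
Charge = 31.94 kg

31.94


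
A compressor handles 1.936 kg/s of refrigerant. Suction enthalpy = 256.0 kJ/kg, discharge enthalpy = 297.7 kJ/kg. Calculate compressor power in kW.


dh = 297.7 - 256.0 = 41.7 kJ/kg
W = m_dot * dh = 1.936 * 41.7 = 80.73 kW

80.73


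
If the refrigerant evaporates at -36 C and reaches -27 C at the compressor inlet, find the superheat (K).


Superheat = T_suction - T_evap
Superheat = -27 - (-36)
Superheat = 9 K

9


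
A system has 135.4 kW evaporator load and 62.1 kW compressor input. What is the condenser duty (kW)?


Q_cond = Q_evap + W
Q_cond = 135.4 + 62.1
Q_cond = 197.5 kW

197.5


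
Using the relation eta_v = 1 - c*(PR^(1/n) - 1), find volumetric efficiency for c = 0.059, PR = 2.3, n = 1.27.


PR^(1/n) = 2.3^(1/1.27) = 1.92674867
eta_v = 1 - 0.059 * (1.92674867 - 1)
eta_v = 0.9453

0.9453


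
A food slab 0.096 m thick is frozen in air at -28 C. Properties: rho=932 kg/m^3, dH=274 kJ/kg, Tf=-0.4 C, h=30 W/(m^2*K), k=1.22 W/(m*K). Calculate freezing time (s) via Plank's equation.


dT = -0.4 - (-28) = 27.6 K
term1 = a/(2h) = 0.096/(2*30) = 0.0016
term2 = a^2/(8k) = 0.096^2/(8*1.22) = 0.0009442622951
t = rho*dH*1000/dT * (term1 + term2)
t = 932*274*1000/27.6 * (0.0016 + 0.0009442622951)
t = 23541 s

23541


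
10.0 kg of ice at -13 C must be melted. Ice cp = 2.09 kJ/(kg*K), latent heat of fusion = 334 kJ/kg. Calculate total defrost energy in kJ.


Sensible heat = cp * dT = 2.09 * 13 = 27.17 kJ/kg
Total per kg = 27.17 + 334 = 361.17 kJ/kg
Q = m * total = 10.0 * 361.17
Q = 3611.7 kJ

3611.7


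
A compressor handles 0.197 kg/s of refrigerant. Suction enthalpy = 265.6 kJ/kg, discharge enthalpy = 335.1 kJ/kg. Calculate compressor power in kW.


dh = 335.1 - 265.6 = 69.5 kJ/kg
W = m_dot * dh = 0.197 * 69.5 = 13.69 kW

13.69


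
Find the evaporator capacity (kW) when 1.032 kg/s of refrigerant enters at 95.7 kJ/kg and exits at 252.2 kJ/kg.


dh = 252.2 - 95.7 = 156.5 kJ/kg
Q_evap = m_dot * dh = 1.032 * 156.5
Q_evap = 161.51 kW

161.51


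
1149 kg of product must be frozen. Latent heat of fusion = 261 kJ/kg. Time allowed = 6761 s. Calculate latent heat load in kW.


Q_lat = m * h_fg / t
Q_lat = 1149 * 261 / 6761
Q_lat = 44.36 kW

44.36


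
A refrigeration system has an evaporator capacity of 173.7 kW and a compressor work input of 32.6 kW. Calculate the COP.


COP = Q_evap / W
COP = 173.7 / 32.6
COP = 5.328

5.328


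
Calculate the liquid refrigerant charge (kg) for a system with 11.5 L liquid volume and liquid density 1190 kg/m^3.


Charge = V * rho / 1000
Charge = 11.5 * 1190 / 1000
Charge = 13.69 kg

13.69


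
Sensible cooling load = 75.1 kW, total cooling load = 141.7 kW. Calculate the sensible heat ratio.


SHR = Q_sensible / Q_total
SHR = 75.1 / 141.7
SHR = 0.53

0.53


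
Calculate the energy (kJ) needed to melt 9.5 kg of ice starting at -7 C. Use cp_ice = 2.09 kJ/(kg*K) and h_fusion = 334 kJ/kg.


Sensible heat = cp * dT = 2.09 * 7 = 14.63 kJ/kg
Total per kg = 14.63 + 334 = 348.63 kJ/kg
Q = m * total = 9.5 * 348.63
Q = 3312.0 kJ

3312.0


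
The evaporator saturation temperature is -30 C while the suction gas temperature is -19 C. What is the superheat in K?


Superheat = T_suction - T_evap
Superheat = -19 - (-30)
Superheat = 11 K

11


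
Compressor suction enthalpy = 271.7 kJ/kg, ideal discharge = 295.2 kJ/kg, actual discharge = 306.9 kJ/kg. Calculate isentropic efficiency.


dh_ideal = 295.2 - 271.7 = 23.5 kJ/kg
dh_actual = 306.9 - 271.7 = 35.2 kJ/kg
eta_s = dh_ideal / dh_actual = 23.5 / 35.2
eta_s = 0.6676

0.6676


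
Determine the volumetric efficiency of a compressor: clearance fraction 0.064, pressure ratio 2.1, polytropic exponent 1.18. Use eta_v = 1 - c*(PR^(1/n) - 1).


PR^(1/n) = 2.1^(1/1.18) = 1.87528465
eta_v = 1 - 0.064 * (1.87528465 - 1)
eta_v = 0.944

0.944


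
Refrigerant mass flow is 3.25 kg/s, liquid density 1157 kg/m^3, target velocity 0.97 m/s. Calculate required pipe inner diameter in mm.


A = m_dot / (rho * v) = 3.25 / (1157 * 0.97) = 0.002895864705 m^2
d = sqrt(4*A/pi) * 1000
d = 60.7 mm

60.7


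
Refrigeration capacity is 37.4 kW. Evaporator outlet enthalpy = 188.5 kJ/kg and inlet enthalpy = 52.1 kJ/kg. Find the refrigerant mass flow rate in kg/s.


dh = 188.5 - 52.1 = 136.4 kJ/kg
m_dot = Q / dh = 37.4 / 136.4 = 0.2742 kg/s

0.2742


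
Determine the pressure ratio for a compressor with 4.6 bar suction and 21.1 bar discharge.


PR = P_high / P_low
PR = 21.1 / 4.6
PR = 4.587

4.587


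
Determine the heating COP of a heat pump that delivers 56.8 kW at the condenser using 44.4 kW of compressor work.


COP_hp = Q_cond / W
COP_hp = 56.8 / 44.4
COP_hp = 1.279

1.279


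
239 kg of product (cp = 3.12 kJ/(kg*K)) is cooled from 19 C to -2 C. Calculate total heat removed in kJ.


dT = 19 - (-2) = 21 K
Q = m * cp * dT = 239 * 3.12 * 21
Q = 15659 kJ

15659


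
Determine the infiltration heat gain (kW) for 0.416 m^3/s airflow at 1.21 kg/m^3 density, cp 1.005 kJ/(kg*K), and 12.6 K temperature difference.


Q = V_dot * rho * cp * dT
Q = 0.416 * 1.21 * 1.005 * 12.6
Q = 6.374 kW

6.374


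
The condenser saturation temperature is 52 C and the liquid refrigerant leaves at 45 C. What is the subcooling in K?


Subcooling = T_cond - T_liquid
Subcooling = 52 - 45
Subcooling = 7 K

7


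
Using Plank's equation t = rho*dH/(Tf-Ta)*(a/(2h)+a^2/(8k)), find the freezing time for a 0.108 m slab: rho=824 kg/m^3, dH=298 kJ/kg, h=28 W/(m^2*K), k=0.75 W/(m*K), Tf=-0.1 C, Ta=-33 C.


dT = -0.1 - (-33) = 32.9 K
term1 = a/(2h) = 0.108/(2*28) = 0.001928571429
term2 = a^2/(8k) = 0.108^2/(8*0.75) = 0.001944
t = rho*dH*1000/dT * (term1 + term2)
t = 824*298*1000/32.9 * (0.001928571429 + 0.001944)
t = 28903 s

28903


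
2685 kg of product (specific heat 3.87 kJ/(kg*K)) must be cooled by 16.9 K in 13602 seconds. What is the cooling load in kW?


Q = m * cp * dT / t
Q = 2685 * 3.87 * 16.9 / 13602
Q = 12.91 kW

12.91


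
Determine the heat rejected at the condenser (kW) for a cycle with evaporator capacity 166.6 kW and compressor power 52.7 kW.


Q_cond = Q_evap + W
Q_cond = 166.6 + 52.7
Q_cond = 219.3 kW

219.3


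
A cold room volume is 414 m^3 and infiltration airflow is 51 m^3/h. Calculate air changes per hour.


ACH = flow / volume
ACH = 51 / 414
ACH = 0.123

0.123


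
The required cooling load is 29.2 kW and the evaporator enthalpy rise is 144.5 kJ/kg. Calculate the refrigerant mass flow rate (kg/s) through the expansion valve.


m_dot = Q / dh
m_dot = 29.2 / 144.5
m_dot = 0.2021 kg/s

0.2021


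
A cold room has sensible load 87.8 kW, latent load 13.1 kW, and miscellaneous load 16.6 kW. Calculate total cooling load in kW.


Q_total = Q_s + Q_l + Q_misc
Q_total = 87.8 + 13.1 + 16.6
Q_total = 117.5 kW

117.5


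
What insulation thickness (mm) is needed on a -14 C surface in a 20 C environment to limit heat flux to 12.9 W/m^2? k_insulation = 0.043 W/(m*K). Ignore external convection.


dT = 20 - (-14) = 34 K
thickness = k * dT / q_max * 1000
thickness = 0.043 * 34 / 12.9 * 1000
thickness = 113.3 mm

113.3


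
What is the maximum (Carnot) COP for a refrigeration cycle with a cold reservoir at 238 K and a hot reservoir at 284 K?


dT = 284 - 238 = 46 K
COP_carnot = T_cold / dT = 238 / 46
COP_carnot = 5.174

5.174


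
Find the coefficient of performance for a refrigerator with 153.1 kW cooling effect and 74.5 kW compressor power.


COP = Q_evap / W
COP = 153.1 / 74.5
COP = 2.055

2.055


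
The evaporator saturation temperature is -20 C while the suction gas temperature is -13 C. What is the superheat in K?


Superheat = T_suction - T_evap
Superheat = -13 - (-20)
Superheat = 7 K

7


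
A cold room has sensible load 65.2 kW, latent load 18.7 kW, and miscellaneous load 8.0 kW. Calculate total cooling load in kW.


Q_total = Q_s + Q_l + Q_misc
Q_total = 65.2 + 18.7 + 8.0
Q_total = 91.9 kW

91.9


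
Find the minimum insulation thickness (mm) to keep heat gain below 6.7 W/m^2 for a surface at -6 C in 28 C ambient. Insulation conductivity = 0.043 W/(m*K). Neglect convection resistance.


dT = 28 - (-6) = 34 K
thickness = k * dT / q_max * 1000
thickness = 0.043 * 34 / 6.7 * 1000
thickness = 218.2 mm

218.2


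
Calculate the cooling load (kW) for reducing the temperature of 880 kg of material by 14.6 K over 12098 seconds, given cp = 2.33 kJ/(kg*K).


Q = m * cp * dT / t
Q = 880 * 2.33 * 14.6 / 12098
Q = 2.474 kW

2.474


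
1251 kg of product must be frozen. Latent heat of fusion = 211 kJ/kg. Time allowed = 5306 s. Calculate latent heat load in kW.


Q_lat = m * h_fg / t
Q_lat = 1251 * 211 / 5306
Q_lat = 49.75 kW

49.75


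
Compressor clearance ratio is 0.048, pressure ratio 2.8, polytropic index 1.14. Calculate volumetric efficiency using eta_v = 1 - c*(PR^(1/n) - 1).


PR^(1/n) = 2.8^(1/1.14) = 2.46742458
eta_v = 1 - 0.048 * (2.46742458 - 1)
eta_v = 0.9296

0.9296


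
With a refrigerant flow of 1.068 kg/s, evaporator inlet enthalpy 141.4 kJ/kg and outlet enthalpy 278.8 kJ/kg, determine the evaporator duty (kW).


dh = 278.8 - 141.4 = 137.4 kJ/kg
Q_evap = m_dot * dh = 1.068 * 137.4
Q_evap = 146.74 kW

146.74


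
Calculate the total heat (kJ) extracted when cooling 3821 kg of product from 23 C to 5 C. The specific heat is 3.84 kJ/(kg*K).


dT = 23 - (5) = 18 K
Q = m * cp * dT = 3821 * 3.84 * 18
Q = 264108 kJ

264108


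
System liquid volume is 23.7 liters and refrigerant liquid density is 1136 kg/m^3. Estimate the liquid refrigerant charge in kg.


Charge = V * rho / 1000
Charge = 23.7 * 1136 / 1000
Charge = 26.92 kg

26.92


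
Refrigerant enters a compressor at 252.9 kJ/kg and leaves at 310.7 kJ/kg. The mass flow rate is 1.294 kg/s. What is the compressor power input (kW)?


dh = 310.7 - 252.9 = 57.8 kJ/kg
W = m_dot * dh = 1.294 * 57.8 = 74.79 kW

74.79


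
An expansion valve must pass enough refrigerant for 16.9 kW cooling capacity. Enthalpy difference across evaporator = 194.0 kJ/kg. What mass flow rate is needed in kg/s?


m_dot = Q / dh
m_dot = 16.9 / 194.0
m_dot = 0.0871 kg/s

0.0871


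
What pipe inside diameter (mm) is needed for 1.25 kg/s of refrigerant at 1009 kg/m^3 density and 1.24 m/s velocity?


A = m_dot / (rho * v) = 1.25 / (1009 * 1.24) = 0.0009990728604 m^2
d = sqrt(4*A/pi) * 1000
d = 35.7 mm

35.7


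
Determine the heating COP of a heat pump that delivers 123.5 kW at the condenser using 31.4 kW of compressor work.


COP_hp = Q_cond / W
COP_hp = 123.5 / 31.4
COP_hp = 3.933

3.933


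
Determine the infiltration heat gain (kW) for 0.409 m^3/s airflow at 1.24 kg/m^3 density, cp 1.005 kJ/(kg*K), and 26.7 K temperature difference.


Q = V_dot * rho * cp * dT
Q = 0.409 * 1.24 * 1.005 * 26.7
Q = 13.609 kW

13.609


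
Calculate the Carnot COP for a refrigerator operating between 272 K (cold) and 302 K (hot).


dT = 302 - 272 = 30 K
COP_carnot = T_cold / dT = 272 / 30
COP_carnot = 9.067

9.067


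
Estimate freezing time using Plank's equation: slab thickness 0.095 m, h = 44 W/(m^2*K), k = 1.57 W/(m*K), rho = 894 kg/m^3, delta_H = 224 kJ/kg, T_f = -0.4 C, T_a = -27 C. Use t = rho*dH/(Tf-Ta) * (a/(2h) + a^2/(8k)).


dT = -0.4 - (-27) = 26.6 K
term1 = a/(2h) = 0.095/(2*44) = 0.001079545455
term2 = a^2/(8k) = 0.095^2/(8*1.57) = 0.0007185509554
t = rho*dH*1000/dT * (term1 + term2)
t = 894*224*1000/26.6 * (0.001079545455 + 0.0007185509554)
t = 13537 s

13537


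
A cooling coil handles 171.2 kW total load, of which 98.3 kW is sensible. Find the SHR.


SHR = Q_sensible / Q_total
SHR = 98.3 / 171.2
SHR = 0.574

0.574


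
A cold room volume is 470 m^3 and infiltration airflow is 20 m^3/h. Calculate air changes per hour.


ACH = flow / volume
ACH = 20 / 470
ACH = 0.043

0.043


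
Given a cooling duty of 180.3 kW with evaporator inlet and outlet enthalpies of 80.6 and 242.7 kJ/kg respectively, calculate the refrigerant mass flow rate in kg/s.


dh = 242.7 - 80.6 = 162.1 kJ/kg
m_dot = Q / dh = 180.3 / 162.1 = 1.1123 kg/s

1.1123


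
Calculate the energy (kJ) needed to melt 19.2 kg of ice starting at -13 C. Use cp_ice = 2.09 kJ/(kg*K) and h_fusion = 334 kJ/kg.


Sensible heat = cp * dT = 2.09 * 13 = 27.17 kJ/kg
Total per kg = 27.17 + 334 = 361.17 kJ/kg
Q = m * total = 19.2 * 361.17
Q = 6934.5 kJ

6934.5


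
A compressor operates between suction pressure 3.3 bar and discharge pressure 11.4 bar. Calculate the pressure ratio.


PR = P_high / P_low
PR = 11.4 / 3.3
PR = 3.455

3.455


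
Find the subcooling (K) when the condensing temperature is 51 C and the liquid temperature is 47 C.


Subcooling = T_cond - T_liquid
Subcooling = 51 - 47
Subcooling = 4 K

4


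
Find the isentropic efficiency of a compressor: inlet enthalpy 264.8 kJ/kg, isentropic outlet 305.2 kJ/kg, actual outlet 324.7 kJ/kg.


dh_ideal = 305.2 - 264.8 = 40.4 kJ/kg
dh_actual = 324.7 - 264.8 = 59.9 kJ/kg
eta_s = dh_ideal / dh_actual = 40.4 / 59.9
eta_s = 0.6745

0.6745


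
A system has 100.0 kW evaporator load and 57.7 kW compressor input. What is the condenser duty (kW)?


Q_cond = Q_evap + W
Q_cond = 100.0 + 57.7
Q_cond = 157.7 kW

157.7


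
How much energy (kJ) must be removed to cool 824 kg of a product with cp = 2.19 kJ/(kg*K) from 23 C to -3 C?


dT = 23 - (-3) = 26 K
Q = m * cp * dT = 824 * 2.19 * 26
Q = 46919 kJ

46919


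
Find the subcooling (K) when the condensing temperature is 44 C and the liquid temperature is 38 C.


Subcooling = T_cond - T_liquid
Subcooling = 44 - 38
Subcooling = 6 K

6


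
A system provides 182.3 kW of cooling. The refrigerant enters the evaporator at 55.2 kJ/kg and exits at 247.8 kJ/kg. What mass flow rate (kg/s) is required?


dh = 247.8 - 55.2 = 192.6 kJ/kg
m_dot = Q / dh = 182.3 / 192.6 = 0.9465 kg/s

0.9465


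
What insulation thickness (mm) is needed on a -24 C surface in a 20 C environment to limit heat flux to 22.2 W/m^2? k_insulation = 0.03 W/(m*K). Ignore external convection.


dT = 20 - (-24) = 44 K
thickness = k * dT / q_max * 1000
thickness = 0.03 * 44 / 22.2 * 1000
thickness = 59.5 mm

59.5


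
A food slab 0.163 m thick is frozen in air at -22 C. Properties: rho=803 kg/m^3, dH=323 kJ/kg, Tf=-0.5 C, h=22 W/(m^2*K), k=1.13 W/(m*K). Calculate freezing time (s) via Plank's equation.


dT = -0.5 - (-22) = 21.5 K
term1 = a/(2h) = 0.163/(2*22) = 0.003704545455
term2 = a^2/(8k) = 0.163^2/(8*1.13) = 0.002939048673
t = rho*dH*1000/dT * (term1 + term2)
t = 803*323*1000/21.5 * (0.003704545455 + 0.002939048673)
t = 80146 s

80146


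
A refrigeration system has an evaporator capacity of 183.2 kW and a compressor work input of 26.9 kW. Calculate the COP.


COP = Q_evap / W
COP = 183.2 / 26.9
COP = 6.81

6.81


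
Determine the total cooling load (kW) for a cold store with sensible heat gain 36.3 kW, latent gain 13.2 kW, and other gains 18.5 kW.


Q_total = Q_s + Q_l + Q_misc
Q_total = 36.3 + 13.2 + 18.5
Q_total = 68.0 kW

68.0


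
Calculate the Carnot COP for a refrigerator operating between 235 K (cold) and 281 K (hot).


dT = 281 - 235 = 46 K
COP_carnot = T_cold / dT = 235 / 46
COP_carnot = 5.109

5.109


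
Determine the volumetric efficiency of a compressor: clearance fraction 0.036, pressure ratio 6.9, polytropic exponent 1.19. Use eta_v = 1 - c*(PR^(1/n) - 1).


PR^(1/n) = 6.9^(1/1.19) = 5.06891726
eta_v = 1 - 0.036 * (5.06891726 - 1)
eta_v = 0.8535

0.8535


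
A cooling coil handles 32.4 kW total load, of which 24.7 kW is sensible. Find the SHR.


SHR = Q_sensible / Q_total
SHR = 24.7 / 32.4
SHR = 0.762

0.762


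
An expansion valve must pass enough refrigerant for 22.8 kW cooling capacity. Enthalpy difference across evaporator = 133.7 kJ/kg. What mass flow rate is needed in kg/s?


m_dot = Q / dh
m_dot = 22.8 / 133.7
m_dot = 0.1705 kg/s

0.1705


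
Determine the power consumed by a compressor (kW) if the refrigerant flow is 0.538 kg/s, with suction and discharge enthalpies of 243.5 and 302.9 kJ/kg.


dh = 302.9 - 243.5 = 59.4 kJ/kg
W = m_dot * dh = 0.538 * 59.4 = 31.96 kW

31.96


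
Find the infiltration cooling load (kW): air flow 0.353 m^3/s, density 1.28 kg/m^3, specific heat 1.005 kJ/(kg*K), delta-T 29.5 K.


Q = V_dot * rho * cp * dT
Q = 0.353 * 1.28 * 1.005 * 29.5
Q = 13.396 kW

13.396


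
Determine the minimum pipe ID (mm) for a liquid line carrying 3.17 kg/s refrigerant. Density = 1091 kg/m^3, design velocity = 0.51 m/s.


A = m_dot / (rho * v) = 3.17 / (1091 * 0.51) = 0.005697237648 m^2
d = sqrt(4*A/pi) * 1000
d = 85.2 mm

85.2


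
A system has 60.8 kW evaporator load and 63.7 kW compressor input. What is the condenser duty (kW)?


Q_cond = Q_evap + W
Q_cond = 60.8 + 63.7
Q_cond = 124.5 kW

124.5


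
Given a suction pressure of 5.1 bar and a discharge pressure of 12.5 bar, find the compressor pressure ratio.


PR = P_high / P_low
PR = 12.5 / 5.1
PR = 2.451

2.451


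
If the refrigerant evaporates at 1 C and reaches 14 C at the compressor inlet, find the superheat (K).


Superheat = T_suction - T_evap
Superheat = 14 - (1)
Superheat = 13 K

13


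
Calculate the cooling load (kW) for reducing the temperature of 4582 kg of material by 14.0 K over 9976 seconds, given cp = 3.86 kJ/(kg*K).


Q = m * cp * dT / t
Q = 4582 * 3.86 * 14.0 / 9976
Q = 24.821 kW

24.821


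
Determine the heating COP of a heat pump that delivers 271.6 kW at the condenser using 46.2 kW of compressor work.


COP_hp = Q_cond / W
COP_hp = 271.6 / 46.2
COP_hp = 5.879

5.879


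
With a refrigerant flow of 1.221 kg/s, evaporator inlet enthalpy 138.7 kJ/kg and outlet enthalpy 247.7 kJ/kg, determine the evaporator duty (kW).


dh = 247.7 - 138.7 = 109.0 kJ/kg
Q_evap = m_dot * dh = 1.221 * 109.0
Q_evap = 133.09 kW

133.09


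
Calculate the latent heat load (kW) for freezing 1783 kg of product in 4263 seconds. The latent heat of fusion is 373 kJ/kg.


Q_lat = m * h_fg / t
Q_lat = 1783 * 373 / 4263
Q_lat = 156.01 kW

156.01


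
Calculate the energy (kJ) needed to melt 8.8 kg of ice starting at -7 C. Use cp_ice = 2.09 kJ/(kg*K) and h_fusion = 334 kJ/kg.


Sensible heat = cp * dT = 2.09 * 7 = 14.63 kJ/kg
Total per kg = 14.63 + 334 = 348.63 kJ/kg
Q = m * total = 8.8 * 348.63
Q = 3067.9 kJ

3067.9


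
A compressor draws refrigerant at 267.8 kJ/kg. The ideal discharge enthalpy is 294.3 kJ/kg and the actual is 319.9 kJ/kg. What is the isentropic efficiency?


dh_ideal = 294.3 - 267.8 = 26.5 kJ/kg
dh_actual = 319.9 - 267.8 = 52.1 kJ/kg
eta_s = dh_ideal / dh_actual = 26.5 / 52.1
eta_s = 0.5086

0.5086


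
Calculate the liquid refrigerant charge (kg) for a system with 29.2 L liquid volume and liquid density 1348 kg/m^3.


Charge = V * rho / 1000
Charge = 29.2 * 1348 / 1000
Charge = 39.36 kg

39.36


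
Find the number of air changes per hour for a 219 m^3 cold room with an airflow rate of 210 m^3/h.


ACH = flow / volume
ACH = 210 / 219
ACH = 0.959

0.959


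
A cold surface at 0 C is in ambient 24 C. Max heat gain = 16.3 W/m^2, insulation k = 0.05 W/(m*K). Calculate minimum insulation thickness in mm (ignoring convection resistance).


dT = 24 - (0) = 24 K
thickness = k * dT / q_max * 1000
thickness = 0.05 * 24 / 16.3 * 1000
thickness = 73.6 mm

73.6


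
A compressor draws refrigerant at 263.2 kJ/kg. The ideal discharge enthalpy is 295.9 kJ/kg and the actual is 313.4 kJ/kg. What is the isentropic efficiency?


dh_ideal = 295.9 - 263.2 = 32.7 kJ/kg
dh_actual = 313.4 - 263.2 = 50.2 kJ/kg
eta_s = dh_ideal / dh_actual = 32.7 / 50.2
eta_s = 0.6514

0.6514


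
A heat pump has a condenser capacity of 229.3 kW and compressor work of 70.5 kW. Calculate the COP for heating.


COP_hp = Q_cond / W
COP_hp = 229.3 / 70.5
COP_hp = 3.252

3.252


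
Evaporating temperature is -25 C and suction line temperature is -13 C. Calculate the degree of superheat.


Superheat = T_suction - T_evap
Superheat = -13 - (-25)
Superheat = 12 K

12


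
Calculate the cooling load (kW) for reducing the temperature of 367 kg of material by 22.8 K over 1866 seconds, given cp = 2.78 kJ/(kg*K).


Q = m * cp * dT / t
Q = 367 * 2.78 * 22.8 / 1866
Q = 12.466 kW

12.466


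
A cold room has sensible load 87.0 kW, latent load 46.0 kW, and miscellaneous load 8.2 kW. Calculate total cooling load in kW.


Q_total = Q_s + Q_l + Q_misc
Q_total = 87.0 + 46.0 + 8.2
Q_total = 141.2 kW

141.2


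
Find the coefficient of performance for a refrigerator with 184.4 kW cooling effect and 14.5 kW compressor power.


COP = Q_evap / W
COP = 184.4 / 14.5
COP = 12.717

12.717


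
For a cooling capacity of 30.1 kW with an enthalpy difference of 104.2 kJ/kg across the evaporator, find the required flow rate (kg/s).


m_dot = Q / dh
m_dot = 30.1 / 104.2
m_dot = 0.2889 kg/s

0.2889


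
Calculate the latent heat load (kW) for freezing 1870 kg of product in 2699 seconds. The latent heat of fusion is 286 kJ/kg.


Q_lat = m * h_fg / t
Q_lat = 1870 * 286 / 2699
Q_lat = 198.15 kW

198.15


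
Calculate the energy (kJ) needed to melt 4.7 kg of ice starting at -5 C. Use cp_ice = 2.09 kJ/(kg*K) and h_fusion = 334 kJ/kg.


Sensible heat = cp * dT = 2.09 * 5 = 10.45 kJ/kg
Total per kg = 10.45 + 334 = 344.45 kJ/kg
Q = m * total = 4.7 * 344.45
Q = 1618.9 kJ

1618.9


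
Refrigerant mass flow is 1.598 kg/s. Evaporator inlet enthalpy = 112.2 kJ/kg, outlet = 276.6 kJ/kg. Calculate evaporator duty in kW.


dh = 276.6 - 112.2 = 164.4 kJ/kg
Q_evap = m_dot * dh = 1.598 * 164.4
Q_evap = 262.71 kW

262.71


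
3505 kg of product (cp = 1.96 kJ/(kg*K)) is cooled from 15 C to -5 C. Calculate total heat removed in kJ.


dT = 15 - (-5) = 20 K
Q = m * cp * dT = 3505 * 1.96 * 20
Q = 137396 kJ

137396


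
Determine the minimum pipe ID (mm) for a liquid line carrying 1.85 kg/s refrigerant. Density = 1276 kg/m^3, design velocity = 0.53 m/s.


A = m_dot / (rho * v) = 1.85 / (1276 * 0.53) = 0.002735553321 m^2
d = sqrt(4*A/pi) * 1000
d = 59.0 mm

59.0


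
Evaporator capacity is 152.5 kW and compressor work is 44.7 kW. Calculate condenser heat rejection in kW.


Q_cond = Q_evap + W
Q_cond = 152.5 + 44.7
Q_cond = 197.2 kW

197.2
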